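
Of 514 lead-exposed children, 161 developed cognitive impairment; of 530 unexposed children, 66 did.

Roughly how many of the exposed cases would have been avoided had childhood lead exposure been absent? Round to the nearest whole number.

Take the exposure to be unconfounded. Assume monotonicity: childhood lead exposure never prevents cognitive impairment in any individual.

about 97 cases

p₁ = P(outcome | exposed) = 161/514 = 0.31323
p₀ = P(outcome | unexposed) = 66/530 = 0.12453
PN = (p₁ − p₀)/p₁ = (0.31323 − 0.12453) / 0.31323 ≈ 0.60244.
Attributable cases ≈ PN × (exposed cases) = 0.60244 × 161 ≈ 96.99.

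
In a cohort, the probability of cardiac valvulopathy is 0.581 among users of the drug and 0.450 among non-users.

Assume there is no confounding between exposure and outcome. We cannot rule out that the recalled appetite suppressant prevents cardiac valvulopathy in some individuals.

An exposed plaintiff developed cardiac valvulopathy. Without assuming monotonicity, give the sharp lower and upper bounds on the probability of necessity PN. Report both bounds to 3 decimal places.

Let p₁ = 0.581, p₀ = 0.45.
Under exogeneity alone the bounds on PN are max{0,(p₁−p₀)/p₁} ≤ PN ≤ min{1,(1−p₀)/p₁}.
  lower = (p₁ − p₀)/p₁ = 0.131 / 0.581 ≈ 0.2255
  upper = min{1, (1 − p₀)/p₁} = 0.55 / 0.581 ≈ 0.9466

0.225 ≤ PN ≤ 0.947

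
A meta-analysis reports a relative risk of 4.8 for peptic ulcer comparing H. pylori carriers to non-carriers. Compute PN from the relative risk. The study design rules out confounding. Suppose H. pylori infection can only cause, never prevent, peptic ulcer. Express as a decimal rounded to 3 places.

PN ≈ 0.792

Under exogeneity and monotonicity, PN = (RR − 1) / RR = 1 − 1/RR.
PN = (4.8 − 1) / 4.8 = 3.8 / 4.8 ≈ 0.7917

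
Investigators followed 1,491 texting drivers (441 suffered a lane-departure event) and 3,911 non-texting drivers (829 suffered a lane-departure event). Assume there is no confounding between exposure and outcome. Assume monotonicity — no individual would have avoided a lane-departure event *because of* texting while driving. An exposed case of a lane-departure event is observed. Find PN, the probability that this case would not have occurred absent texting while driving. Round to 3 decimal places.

p₁ = P(outcome | exposed) = 441/1491 = 0.29577
p₀ = P(outcome | unexposed) = 829/3911 = 0.21197
Under exogeneity and monotonicity, PN = (p₁ − p₀) / p₁.
PN = (0.29577 − 0.21197) / 0.29577 = 0.083808 / 0.29577 ≈ 0.2834

PN ≈ 0.283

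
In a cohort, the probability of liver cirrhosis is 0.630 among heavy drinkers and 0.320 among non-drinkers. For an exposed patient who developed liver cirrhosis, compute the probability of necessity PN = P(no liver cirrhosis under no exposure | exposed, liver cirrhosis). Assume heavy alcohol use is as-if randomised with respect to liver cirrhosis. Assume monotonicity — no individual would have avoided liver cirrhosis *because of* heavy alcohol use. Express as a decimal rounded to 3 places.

PN ≈ 0.492

Let p₁ = 0.63, p₀ = 0.32.
Under exogeneity and monotonicity, PN = (p₁ − p₀) / p₁.
PN = (0.63 − 0.32) / 0.63 = 0.31 / 0.63 ≈ 0.4921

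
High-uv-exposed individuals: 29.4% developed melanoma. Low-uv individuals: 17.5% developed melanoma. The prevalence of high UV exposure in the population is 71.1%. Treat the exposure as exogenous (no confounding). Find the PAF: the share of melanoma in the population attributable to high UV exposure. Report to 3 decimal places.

PAF ≈ 0.326

p₁ = 0.294, p₀ = 0.175.
Overall risk P(Y=1) = π·p₁ + (1−π)·p₀ = 0.711×0.294 + 0.289×0.175 = 0.25961.
Under exogeneity, PAF = [P(Y=1) − p₀] / P(Y=1).
PAF = (0.25961 − 0.175) / 0.25961 ≈ 0.3259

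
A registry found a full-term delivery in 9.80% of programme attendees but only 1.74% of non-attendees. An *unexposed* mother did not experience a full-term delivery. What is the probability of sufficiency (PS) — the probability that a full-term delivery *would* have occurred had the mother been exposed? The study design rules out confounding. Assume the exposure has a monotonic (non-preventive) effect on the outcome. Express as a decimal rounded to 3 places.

p₁ = 0.098, p₀ = 0.0174.
Under exogeneity and monotonicity, PS = (p₁ − p₀) / (1 − p₀).
PS = (0.098 − 0.0174) / (1 − 0.0174) = 0.0806 / 0.9826 ≈ 0.0820

PS ≈ 0.082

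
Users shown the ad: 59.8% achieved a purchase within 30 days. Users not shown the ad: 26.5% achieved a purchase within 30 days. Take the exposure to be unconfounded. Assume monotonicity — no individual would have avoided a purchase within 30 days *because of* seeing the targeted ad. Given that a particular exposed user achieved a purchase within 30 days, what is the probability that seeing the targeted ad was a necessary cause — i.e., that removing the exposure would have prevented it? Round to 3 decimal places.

PN ≈ 0.557

p₁ = 0.598, p₀ = 0.265.
Under exogeneity and monotonicity, PN = (p₁ − p₀) / p₁.
PN = (0.598 − 0.265) / 0.598 = 0.333 / 0.598 ≈ 0.5569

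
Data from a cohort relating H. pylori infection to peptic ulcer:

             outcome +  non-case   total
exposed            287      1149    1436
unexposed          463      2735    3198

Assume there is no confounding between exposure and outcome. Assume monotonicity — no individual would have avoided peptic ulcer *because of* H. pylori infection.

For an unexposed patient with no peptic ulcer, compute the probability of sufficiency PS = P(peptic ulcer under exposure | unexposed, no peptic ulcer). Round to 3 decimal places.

PS ≈ 0.064

p₁ = P(outcome | exposed) = 287/1436 = 0.19986
p₀ = P(outcome | unexposed) = 463/3198 = 0.14478
Under exogeneity and monotonicity, PS = (p₁ − p₀) / (1 − p₀).
PS = (0.19986 − 0.14478) / (1 − 0.14478) = 0.055083 / 0.85522 ≈ 0.0644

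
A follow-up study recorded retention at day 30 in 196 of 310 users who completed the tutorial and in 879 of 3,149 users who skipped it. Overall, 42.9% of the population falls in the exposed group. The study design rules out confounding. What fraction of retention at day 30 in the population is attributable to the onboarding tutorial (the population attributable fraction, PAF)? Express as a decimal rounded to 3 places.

PAF ≈ 0.352

p₁ = P(outcome | exposed) = 196/310 = 0.63226
p₀ = P(outcome | unexposed) = 879/3149 = 0.27914
Overall risk P(Y=1) = π·p₁ + (1−π)·p₀ = 0.429×0.63226 + 0.571×0.27914 = 0.43063.
Under exogeneity, PAF = [P(Y=1) − p₀] / P(Y=1).
PAF = (0.43063 − 0.27914) / 0.43063 ≈ 0.3518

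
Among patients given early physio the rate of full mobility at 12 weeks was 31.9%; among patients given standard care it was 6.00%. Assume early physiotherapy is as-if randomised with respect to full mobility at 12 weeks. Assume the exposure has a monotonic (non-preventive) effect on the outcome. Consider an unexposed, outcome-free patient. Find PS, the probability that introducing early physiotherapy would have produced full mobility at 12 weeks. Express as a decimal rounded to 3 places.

PS ≈ 0.276

p₁ = 0.319, p₀ = 0.06.
Under exogeneity and monotonicity, PS = (p₁ − p₀) / (1 − p₀).
PS = (0.319 − 0.06) / (1 − 0.06) = 0.259 / 0.94 ≈ 0.2755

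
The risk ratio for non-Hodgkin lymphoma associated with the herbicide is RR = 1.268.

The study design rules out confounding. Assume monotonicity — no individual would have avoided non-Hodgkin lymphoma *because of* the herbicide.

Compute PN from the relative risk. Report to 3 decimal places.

PN ≈ 0.211

Under exogeneity and monotonicity, PN = (RR − 1) / RR = 1 − 1/RR.
PN = (1.268 − 1) / 1.268 = 0.268 / 1.268 ≈ 0.2114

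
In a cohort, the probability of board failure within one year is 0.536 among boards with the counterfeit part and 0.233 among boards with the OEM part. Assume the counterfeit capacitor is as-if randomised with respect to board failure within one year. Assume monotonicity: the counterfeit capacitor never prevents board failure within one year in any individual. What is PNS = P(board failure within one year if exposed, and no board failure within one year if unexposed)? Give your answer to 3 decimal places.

PNS ≈ 0.303

Let p₁ = 0.536, p₀ = 0.233.
Under exogeneity and monotonicity, PNS = p₁ − p₀.
PNS = 0.536 − 0.233 = 0.303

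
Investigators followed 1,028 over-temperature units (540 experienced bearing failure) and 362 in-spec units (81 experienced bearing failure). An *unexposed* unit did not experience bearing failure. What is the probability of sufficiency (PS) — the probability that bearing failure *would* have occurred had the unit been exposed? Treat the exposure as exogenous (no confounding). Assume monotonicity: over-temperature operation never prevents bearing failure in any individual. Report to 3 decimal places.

PS ≈ 0.388

p₁ = P(outcome | exposed) = 540/1028 = 0.52529
p₀ = P(outcome | unexposed) = 81/362 = 0.22376
Under exogeneity and monotonicity, PS = (p₁ − p₀) / (1 − p₀).
PS = (0.52529 − 0.22376) / (1 − 0.22376) = 0.30153 / 0.77624 ≈ 0.3885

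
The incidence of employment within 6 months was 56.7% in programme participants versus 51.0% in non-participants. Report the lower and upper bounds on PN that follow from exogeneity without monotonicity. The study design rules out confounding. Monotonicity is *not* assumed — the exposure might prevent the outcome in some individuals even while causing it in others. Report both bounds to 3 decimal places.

0.101 ≤ PN ≤ 0.864

p₁ = 0.567, p₀ = 0.51.
Under exogeneity alone the bounds on PN are max{0,(p₁−p₀)/p₁} ≤ PN ≤ min{1,(1−p₀)/p₁}.
  lower = (p₁ − p₀)/p₁ = 0.057 / 0.567 ≈ 0.1005
  upper = min{1, (1 − p₀)/p₁} = 0.49 / 0.567 ≈ 0.8642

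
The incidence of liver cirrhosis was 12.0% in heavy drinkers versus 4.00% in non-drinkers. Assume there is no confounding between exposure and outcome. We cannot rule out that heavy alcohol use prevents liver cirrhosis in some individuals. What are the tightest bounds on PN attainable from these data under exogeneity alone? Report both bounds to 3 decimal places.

0.667 ≤ PN ≤ 1.000

p₁ = 0.12, p₀ = 0.04.
Under exogeneity alone the bounds on PN are max{0,(p₁−p₀)/p₁} ≤ PN ≤ min{1,(1−p₀)/p₁}.
  lower = (p₁ − p₀)/p₁ = 0.08 / 0.12 ≈ 0.6667
  upper = min{1, (1 − p₀)/p₁} = 0.96 / 0.12 ≈ 8.0000 → capped at 1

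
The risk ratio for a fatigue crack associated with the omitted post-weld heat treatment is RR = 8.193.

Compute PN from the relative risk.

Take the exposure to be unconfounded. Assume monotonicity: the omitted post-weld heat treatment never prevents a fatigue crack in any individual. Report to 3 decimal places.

Under exogeneity and monotonicity, PN = (RR − 1) / RR = 1 − 1/RR.
PN = (8.193 − 1) / 8.193 = 7.193 / 8.193 ≈ 0.8779

PN ≈ 0.878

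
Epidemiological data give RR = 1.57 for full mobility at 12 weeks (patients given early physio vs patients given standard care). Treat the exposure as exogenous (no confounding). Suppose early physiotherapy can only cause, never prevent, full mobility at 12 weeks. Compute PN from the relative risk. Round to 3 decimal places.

PN ≈ 0.363

Under exogeneity and monotonicity, PN = (RR − 1) / RR = 1 − 1/RR.
PN = (1.57 − 1) / 1.57 = 0.57 / 1.57 ≈ 0.3631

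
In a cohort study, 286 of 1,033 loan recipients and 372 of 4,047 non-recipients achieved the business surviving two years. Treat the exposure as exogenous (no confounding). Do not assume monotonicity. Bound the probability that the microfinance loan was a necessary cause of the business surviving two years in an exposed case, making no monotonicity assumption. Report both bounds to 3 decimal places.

p₁ = P(outcome | exposed) = 286/1033 = 0.27686
p₀ = P(outcome | unexposed) = 372/4047 = 0.09192
Under exogeneity alone the bounds on PN are max{0,(p₁−p₀)/p₁} ≤ PN ≤ min{1,(1−p₀)/p₁}.
  lower = (p₁ − p₀)/p₁ = 0.18494 / 0.27686 ≈ 0.6680
  upper = min{1, (1 − p₀)/p₁} = 0.90808 / 0.27686 ≈ 3.2799 → capped at 1

0.668 ≤ PN ≤ 1.000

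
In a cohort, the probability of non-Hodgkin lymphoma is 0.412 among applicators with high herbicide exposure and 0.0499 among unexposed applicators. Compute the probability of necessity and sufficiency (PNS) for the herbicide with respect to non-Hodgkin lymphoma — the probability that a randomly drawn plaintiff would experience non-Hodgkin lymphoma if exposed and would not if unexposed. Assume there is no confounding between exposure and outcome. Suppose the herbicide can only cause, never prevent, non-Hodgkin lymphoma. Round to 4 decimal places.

Let p₁ = 0.412, p₀ = 0.0499.
Under exogeneity and monotonicity, PNS = p₁ − p₀.
PNS = 0.412 − 0.0499 = 0.3621

PNS ≈ 0.3621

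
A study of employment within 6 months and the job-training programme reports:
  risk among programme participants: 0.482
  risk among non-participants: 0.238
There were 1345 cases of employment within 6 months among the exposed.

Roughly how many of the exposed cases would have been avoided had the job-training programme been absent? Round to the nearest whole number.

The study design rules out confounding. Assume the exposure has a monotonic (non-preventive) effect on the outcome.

Let p₁ = 0.482, p₀ = 0.238.
PN = (p₁ − p₀)/p₁ = (0.482 − 0.238) / 0.482 ≈ 0.50622.
Attributable cases ≈ PN × (exposed cases) = 0.50622 × 1345 ≈ 680.87.

about 681 cases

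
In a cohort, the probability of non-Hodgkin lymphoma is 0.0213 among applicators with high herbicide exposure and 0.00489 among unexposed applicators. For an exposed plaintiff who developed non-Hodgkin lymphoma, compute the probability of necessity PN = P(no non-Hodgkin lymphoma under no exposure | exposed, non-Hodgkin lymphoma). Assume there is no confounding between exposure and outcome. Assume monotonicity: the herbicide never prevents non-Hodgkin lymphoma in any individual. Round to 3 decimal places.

Let p₁ = 0.0213, p₀ = 0.00489.
Under exogeneity and monotonicity, PN = (p₁ − p₀) / p₁.
PN = (0.0213 − 0.00489) / 0.0213 = 0.01641 / 0.0213 ≈ 0.7704

PN ≈ 0.770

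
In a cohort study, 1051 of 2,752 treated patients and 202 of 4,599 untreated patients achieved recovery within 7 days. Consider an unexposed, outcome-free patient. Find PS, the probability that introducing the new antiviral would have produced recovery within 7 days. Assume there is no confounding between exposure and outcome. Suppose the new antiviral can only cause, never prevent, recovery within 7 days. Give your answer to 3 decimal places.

PS ≈ 0.354

p₁ = P(outcome | exposed) = 1051/2752 = 0.3819
p₀ = P(outcome | unexposed) = 202/4599 = 0.043923
Under exogeneity and monotonicity, PS = (p₁ − p₀) / (1 − p₀).
PS = (0.3819 − 0.043923) / (1 − 0.043923) = 0.33798 / 0.95608 ≈ 0.3535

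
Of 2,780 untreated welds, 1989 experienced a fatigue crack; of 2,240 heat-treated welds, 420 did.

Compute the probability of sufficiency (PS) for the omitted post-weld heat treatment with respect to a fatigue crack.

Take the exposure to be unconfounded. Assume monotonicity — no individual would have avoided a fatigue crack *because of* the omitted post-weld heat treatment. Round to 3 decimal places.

PS ≈ 0.650

p₁ = P(outcome | exposed) = 1989/2780 = 0.71547
p₀ = P(outcome | unexposed) = 420/2240 = 0.1875
Under exogeneity and monotonicity, PS = (p₁ − p₀) / (1 − p₀).
PS = (0.71547 − 0.1875) / (1 − 0.1875) = 0.52797 / 0.8125 ≈ 0.6498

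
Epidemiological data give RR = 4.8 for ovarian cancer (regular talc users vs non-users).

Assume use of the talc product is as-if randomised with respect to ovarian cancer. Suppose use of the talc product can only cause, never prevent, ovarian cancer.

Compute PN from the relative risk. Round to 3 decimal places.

PN ≈ 0.792

Under exogeneity and monotonicity, PN = (RR − 1) / RR = 1 − 1/RR.
PN = (4.8 − 1) / 4.8 = 3.8 / 4.8 ≈ 0.7917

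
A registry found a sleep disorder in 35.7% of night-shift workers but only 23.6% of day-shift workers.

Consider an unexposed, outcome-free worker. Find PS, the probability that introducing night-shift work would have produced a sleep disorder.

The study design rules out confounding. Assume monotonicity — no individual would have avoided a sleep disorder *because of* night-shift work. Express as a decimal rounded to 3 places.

p₁ = 0.357, p₀ = 0.236.
Under exogeneity and monotonicity, PS = (p₁ − p₀) / (1 − p₀).
PS = (0.357 − 0.236) / (1 − 0.236) = 0.121 / 0.764 ≈ 0.1584

PS ≈ 0.158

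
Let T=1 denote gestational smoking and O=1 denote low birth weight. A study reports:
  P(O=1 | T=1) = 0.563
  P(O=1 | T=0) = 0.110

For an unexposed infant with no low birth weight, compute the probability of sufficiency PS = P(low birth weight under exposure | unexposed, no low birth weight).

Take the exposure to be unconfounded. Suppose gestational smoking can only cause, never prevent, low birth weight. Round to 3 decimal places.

PS ≈ 0.509

Let p₁ = 0.563, p₀ = 0.11.
Under exogeneity and monotonicity, PS = (p₁ − p₀) / (1 − p₀).
PS = (0.563 − 0.11) / (1 − 0.11) = 0.453 / 0.89 ≈ 0.5090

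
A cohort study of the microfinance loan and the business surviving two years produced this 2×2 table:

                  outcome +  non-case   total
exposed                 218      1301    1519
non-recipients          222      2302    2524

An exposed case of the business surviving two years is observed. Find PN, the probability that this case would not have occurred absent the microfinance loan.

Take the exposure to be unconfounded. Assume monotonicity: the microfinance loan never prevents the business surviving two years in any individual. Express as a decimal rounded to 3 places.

p₁ = P(outcome | exposed) = 218/1519 = 0.14352
p₀ = P(outcome | unexposed) = 222/2524 = 0.087956
Under exogeneity and monotonicity, PN = (p₁ − p₀)/p₁.
PN = (0.14352 − 0.087956) / 0.14352 ≈ 0.3871

PN ≈ 0.387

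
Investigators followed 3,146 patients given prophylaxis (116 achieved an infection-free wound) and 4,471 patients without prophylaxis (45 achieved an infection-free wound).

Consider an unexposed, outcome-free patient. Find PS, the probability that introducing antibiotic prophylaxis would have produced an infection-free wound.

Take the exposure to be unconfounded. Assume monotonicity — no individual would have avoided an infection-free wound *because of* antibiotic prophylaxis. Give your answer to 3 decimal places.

p₁ = P(outcome | exposed) = 116/3146 = 0.036872
p₀ = P(outcome | unexposed) = 45/4471 = 0.010065
Under exogeneity and monotonicity, PS = (p₁ − p₀) / (1 − p₀).
PS = (0.036872 − 0.010065) / (1 − 0.010065) = 0.026807 / 0.98994 ≈ 0.0271

PS ≈ 0.027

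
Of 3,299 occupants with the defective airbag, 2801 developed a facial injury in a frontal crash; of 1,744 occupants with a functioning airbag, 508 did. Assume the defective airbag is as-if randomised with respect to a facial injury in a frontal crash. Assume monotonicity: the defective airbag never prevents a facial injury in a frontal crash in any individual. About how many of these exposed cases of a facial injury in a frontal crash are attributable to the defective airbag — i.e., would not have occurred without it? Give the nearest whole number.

about 1840 cases

p₁ = P(outcome | exposed) = 2801/3299 = 0.84905
p₀ = P(outcome | unexposed) = 508/1744 = 0.29128
PN = (p₁ − p₀)/p₁ = (0.84905 − 0.29128) / 0.84905 ≈ 0.65693.
Attributable cases ≈ PN × (exposed cases) = 0.65693 × 2801 ≈ 1840.05.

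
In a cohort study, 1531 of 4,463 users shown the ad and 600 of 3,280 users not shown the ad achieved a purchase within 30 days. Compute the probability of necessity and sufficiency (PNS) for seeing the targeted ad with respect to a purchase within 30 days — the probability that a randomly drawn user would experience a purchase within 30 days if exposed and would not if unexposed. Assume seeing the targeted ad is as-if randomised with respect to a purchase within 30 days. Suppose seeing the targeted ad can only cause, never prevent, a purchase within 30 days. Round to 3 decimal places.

p₁ = P(outcome | exposed) = 1531/4463 = 0.34304
p₀ = P(outcome | unexposed) = 600/3280 = 0.18293
Under exogeneity and monotonicity, PNS = p₁ − p₀.
PNS = 0.34304 − 0.18293 = 0.16012

PNS ≈ 0.160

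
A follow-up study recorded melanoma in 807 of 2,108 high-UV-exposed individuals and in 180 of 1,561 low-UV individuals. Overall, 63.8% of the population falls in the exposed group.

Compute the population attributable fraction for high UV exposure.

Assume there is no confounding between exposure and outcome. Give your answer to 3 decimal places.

PAF ≈ 0.597

p₁ = P(outcome | exposed) = 807/2108 = 0.38283
p₀ = P(outcome | unexposed) = 180/1561 = 0.11531
Overall risk P(Y=1) = π·p₁ + (1−π)·p₀ = 0.638×0.38283 + 0.362×0.11531 = 0.28599.
Under exogeneity, PAF = [P(Y=1) − p₀] / P(Y=1).
PAF = (0.28599 − 0.11531) / 0.28599 ≈ 0.5968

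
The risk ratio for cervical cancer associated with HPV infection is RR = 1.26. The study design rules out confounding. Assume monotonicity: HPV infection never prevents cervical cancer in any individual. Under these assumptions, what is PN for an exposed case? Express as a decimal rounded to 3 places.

Under exogeneity and monotonicity, PN = (RR − 1) / RR = 1 − 1/RR.
PN = (1.26 − 1) / 1.26 = 0.26 / 1.26 ≈ 0.2063

PN ≈ 0.206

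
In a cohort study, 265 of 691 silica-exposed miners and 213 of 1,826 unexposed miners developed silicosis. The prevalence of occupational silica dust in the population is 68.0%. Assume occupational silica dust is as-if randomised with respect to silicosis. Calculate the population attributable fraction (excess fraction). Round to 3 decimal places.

p₁ = P(outcome | exposed) = 265/691 = 0.3835
p₀ = P(outcome | unexposed) = 213/1826 = 0.11665
Overall risk P(Y=1) = π·p₁ + (1−π)·p₀ = 0.68×0.3835 + 0.32×0.11665 = 0.29811.
Under exogeneity, PAF = [P(Y=1) − p₀] / P(Y=1).
PAF = (0.29811 − 0.11665) / 0.29811 ≈ 0.6087

PAF ≈ 0.609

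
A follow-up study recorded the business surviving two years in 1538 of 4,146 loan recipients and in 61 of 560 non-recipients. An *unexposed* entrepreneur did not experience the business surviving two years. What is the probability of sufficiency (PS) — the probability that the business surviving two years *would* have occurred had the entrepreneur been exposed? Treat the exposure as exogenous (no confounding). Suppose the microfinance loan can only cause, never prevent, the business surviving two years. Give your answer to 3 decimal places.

PS ≈ 0.294

p₁ = P(outcome | exposed) = 1538/4146 = 0.37096
p₀ = P(outcome | unexposed) = 61/560 = 0.10893
Under exogeneity and monotonicity, PS = (p₁ − p₀) / (1 − p₀).
PS = (0.37096 − 0.10893) / (1 − 0.10893) = 0.26203 / 0.89107 ≈ 0.2941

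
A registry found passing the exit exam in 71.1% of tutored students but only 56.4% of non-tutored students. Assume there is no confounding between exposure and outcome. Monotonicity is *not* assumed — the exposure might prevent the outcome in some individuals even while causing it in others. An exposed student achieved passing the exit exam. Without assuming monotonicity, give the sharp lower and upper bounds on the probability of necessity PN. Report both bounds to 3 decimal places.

0.207 ≤ PN ≤ 0.613

p₁ = 0.711, p₀ = 0.564.
Under exogeneity alone the bounds on PN are max{0,(p₁−p₀)/p₁} ≤ PN ≤ min{1,(1−p₀)/p₁}.
  lower = (p₁ − p₀)/p₁ = 0.147 / 0.711 ≈ 0.2068
  upper = min{1, (1 − p₀)/p₁} = 0.436 / 0.711 ≈ 0.6132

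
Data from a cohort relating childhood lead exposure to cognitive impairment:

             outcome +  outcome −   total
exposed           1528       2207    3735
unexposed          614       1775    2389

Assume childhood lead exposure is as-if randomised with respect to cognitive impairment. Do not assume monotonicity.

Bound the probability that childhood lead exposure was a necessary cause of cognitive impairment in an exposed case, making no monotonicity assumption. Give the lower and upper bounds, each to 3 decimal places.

0.372 ≤ PN ≤ 1.000

p₁ = P(outcome | exposed) = 1528/3735 = 0.4091
p₀ = P(outcome | unexposed) = 614/2389 = 0.25701
Under exogeneity alone the bounds on PN are max{0,(p₁−p₀)/p₁} ≤ PN ≤ min{1,(1−p₀)/p₁}.
  lower = (p₁ − p₀)/p₁ = 0.15209 / 0.4091 ≈ 0.3718
  upper = min{1, (1 − p₀)/p₁} = 0.74299 / 0.4091 ≈ 1.8161 → capped at 1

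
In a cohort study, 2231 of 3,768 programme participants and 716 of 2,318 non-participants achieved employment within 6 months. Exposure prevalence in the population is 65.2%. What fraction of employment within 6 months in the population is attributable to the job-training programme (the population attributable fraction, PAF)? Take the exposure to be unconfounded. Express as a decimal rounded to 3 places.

p₁ = P(outcome | exposed) = 2231/3768 = 0.59209
p₀ = P(outcome | unexposed) = 716/2318 = 0.30889
Overall risk P(Y=1) = π·p₁ + (1−π)·p₀ = 0.652×0.59209 + 0.348×0.30889 = 0.49354.
Under exogeneity, PAF = [P(Y=1) − p₀] / P(Y=1).
PAF = (0.49354 − 0.30889) / 0.49354 ≈ 0.3741

PAF ≈ 0.374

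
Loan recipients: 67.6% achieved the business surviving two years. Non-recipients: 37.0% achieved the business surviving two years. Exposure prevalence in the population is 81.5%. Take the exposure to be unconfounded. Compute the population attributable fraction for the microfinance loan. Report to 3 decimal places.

p₁ = 0.676, p₀ = 0.37.
Overall risk P(Y=1) = π·p₁ + (1−π)·p₀ = 0.815×0.676 + 0.185×0.37 = 0.61939.
Under exogeneity, PAF = [P(Y=1) − p₀] / P(Y=1).
PAF = (0.61939 − 0.37) / 0.61939 ≈ 0.4026

PAF ≈ 0.403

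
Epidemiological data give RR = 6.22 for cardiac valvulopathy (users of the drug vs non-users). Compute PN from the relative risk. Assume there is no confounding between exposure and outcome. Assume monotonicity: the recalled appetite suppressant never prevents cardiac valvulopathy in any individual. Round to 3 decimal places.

Under exogeneity and monotonicity, PN = (RR − 1) / RR = 1 − 1/RR.
PN = (6.22 − 1) / 6.22 = 5.22 / 6.22 ≈ 0.8392

PN ≈ 0.839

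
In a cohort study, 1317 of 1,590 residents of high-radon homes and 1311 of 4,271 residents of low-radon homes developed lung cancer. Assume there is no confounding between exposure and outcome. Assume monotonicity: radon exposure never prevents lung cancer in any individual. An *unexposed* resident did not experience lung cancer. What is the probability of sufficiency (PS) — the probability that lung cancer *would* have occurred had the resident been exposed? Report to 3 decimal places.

p₁ = P(outcome | exposed) = 1317/1590 = 0.8283
p₀ = P(outcome | unexposed) = 1311/4271 = 0.30695
Under exogeneity and monotonicity, PS = (p₁ − p₀) / (1 − p₀).
PS = (0.8283 − 0.30695) / (1 − 0.30695) = 0.52135 / 0.69305 ≈ 0.7523

PS ≈ 0.752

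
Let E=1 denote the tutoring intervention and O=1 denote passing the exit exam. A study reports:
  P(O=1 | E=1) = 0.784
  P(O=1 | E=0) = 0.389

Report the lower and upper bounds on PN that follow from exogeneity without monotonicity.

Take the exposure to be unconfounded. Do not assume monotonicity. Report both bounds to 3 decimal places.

Let p₁ = 0.784, p₀ = 0.389.
Under exogeneity alone the bounds on PN are max{0,(p₁−p₀)/p₁} ≤ PN ≤ min{1,(1−p₀)/p₁}.
  lower = (p₁ − p₀)/p₁ = 0.395 / 0.784 ≈ 0.5038
  upper = min{1, (1 − p₀)/p₁} = 0.611 / 0.784 ≈ 0.7793

0.504 ≤ PN ≤ 0.779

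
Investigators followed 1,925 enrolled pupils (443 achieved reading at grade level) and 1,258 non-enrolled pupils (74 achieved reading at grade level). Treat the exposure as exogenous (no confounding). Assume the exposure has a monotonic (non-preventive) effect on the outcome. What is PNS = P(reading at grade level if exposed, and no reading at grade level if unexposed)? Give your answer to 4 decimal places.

p₁ = P(outcome | exposed) = 443/1925 = 0.23013
p₀ = P(outcome | unexposed) = 74/1258 = 0.058824
Under exogeneity and monotonicity, PNS = p₁ − p₀.
PNS = 0.23013 − 0.058824 = 0.17131

PNS ≈ 0.1713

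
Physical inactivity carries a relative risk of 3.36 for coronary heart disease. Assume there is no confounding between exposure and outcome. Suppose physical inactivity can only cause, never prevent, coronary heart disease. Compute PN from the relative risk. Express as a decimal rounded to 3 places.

Under exogeneity and monotonicity, PN = (RR − 1) / RR = 1 − 1/RR.
PN = (3.36 − 1) / 3.36 = 2.36 / 3.36 ≈ 0.7024

PN ≈ 0.702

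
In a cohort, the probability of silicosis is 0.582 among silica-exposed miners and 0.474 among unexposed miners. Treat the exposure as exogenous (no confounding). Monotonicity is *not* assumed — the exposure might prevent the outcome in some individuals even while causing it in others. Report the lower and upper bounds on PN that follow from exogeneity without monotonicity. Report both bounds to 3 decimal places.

0.186 ≤ PN ≤ 0.904

Let p₁ = 0.582, p₀ = 0.474.
Under exogeneity alone the bounds on PN are max{0,(p₁−p₀)/p₁} ≤ PN ≤ min{1,(1−p₀)/p₁}.
  lower = (p₁ − p₀)/p₁ = 0.108 / 0.582 ≈ 0.1856
  upper = min{1, (1 − p₀)/p₁} = 0.526 / 0.582 ≈ 0.9038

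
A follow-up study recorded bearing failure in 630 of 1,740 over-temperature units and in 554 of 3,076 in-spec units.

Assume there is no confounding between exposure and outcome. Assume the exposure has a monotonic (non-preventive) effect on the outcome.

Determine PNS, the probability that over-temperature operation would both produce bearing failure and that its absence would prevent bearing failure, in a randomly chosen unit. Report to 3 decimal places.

PNS ≈ 0.182

p₁ = P(outcome | exposed) = 630/1740 = 0.36207
p₀ = P(outcome | unexposed) = 554/3076 = 0.1801
Under exogeneity and monotonicity, PNS = p₁ − p₀.
PNS = 0.36207 − 0.1801 = 0.18196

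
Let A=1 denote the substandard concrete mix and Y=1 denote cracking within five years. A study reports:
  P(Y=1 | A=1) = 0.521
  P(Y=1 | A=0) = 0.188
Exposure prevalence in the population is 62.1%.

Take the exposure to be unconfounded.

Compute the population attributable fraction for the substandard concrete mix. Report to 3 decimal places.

Let p₁ = 0.521, p₀ = 0.188.
Overall risk P(Y=1) = π·p₁ + (1−π)·p₀ = 0.621×0.521 + 0.379×0.188 = 0.39479.
Under exogeneity, PAF = [P(Y=1) − p₀] / P(Y=1).
PAF = (0.39479 − 0.188) / 0.39479 ≈ 0.5238

PAF ≈ 0.524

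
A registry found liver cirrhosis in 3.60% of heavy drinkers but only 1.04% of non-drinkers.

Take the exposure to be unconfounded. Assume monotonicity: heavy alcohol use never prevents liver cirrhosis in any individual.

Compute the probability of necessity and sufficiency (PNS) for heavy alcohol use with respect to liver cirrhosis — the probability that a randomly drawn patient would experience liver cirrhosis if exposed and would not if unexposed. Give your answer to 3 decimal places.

p₁ = 0.036, p₀ = 0.0104.
Under exogeneity and monotonicity, PNS = p₁ − p₀.
PNS = 0.036 − 0.0104 = 0.0256

PNS ≈ 0.026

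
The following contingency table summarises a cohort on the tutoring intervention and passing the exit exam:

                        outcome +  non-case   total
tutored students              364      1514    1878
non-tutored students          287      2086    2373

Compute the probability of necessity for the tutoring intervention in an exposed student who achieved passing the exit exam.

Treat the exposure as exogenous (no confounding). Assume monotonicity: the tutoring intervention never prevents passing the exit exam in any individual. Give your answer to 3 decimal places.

PN ≈ 0.376

p₁ = P(outcome | exposed) = 364/1878 = 0.19382
p₀ = P(outcome | unexposed) = 287/2373 = 0.12094
Under exogeneity and monotonicity, PN = (p₁ − p₀)/p₁.
PN = (0.19382 − 0.12094) / 0.19382 ≈ 0.3760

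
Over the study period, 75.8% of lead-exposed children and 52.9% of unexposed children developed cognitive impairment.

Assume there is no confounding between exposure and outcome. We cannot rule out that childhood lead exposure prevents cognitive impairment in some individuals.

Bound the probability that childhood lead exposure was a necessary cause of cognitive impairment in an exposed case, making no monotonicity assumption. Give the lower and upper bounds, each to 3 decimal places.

0.302 ≤ PN ≤ 0.621

p₁ = 0.758, p₀ = 0.529.
Under exogeneity alone the bounds on PN are max{0,(p₁−p₀)/p₁} ≤ PN ≤ min{1,(1−p₀)/p₁}.
  lower = (p₁ − p₀)/p₁ = 0.229 / 0.758 ≈ 0.3021
  upper = min{1, (1 − p₀)/p₁} = 0.471 / 0.758 ≈ 0.6214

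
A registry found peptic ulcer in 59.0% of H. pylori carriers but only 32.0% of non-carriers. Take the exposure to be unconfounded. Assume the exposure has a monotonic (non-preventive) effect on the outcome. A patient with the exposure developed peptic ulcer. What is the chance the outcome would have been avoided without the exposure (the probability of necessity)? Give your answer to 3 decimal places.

PN ≈ 0.458

p₁ = 0.59, p₀ = 0.32.
Under exogeneity and monotonicity, PN = (p₁ − p₀) / p₁.
PN = (0.59 − 0.32) / 0.59 = 0.27 / 0.59 ≈ 0.4576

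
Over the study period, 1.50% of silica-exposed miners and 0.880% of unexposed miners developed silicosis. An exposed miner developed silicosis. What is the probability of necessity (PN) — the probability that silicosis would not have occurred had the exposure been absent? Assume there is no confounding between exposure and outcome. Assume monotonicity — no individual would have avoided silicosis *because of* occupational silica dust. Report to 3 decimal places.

p₁ = 0.015, p₀ = 0.0088.
Under exogeneity and monotonicity, PN = (p₁ − p₀) / p₁.
PN = (0.015 − 0.0088) / 0.015 = 0.0062 / 0.015 ≈ 0.4133

PN ≈ 0.413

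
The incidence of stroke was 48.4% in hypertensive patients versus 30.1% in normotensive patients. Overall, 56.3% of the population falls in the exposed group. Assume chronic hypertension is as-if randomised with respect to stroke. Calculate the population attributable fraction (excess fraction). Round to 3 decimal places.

p₁ = 0.484, p₀ = 0.301.
Overall risk P(Y=1) = π·p₁ + (1−π)·p₀ = 0.563×0.484 + 0.437×0.301 = 0.40403.
Under exogeneity, PAF = [P(Y=1) − p₀] / P(Y=1).
PAF = (0.40403 − 0.301) / 0.40403 ≈ 0.2550

PAF ≈ 0.255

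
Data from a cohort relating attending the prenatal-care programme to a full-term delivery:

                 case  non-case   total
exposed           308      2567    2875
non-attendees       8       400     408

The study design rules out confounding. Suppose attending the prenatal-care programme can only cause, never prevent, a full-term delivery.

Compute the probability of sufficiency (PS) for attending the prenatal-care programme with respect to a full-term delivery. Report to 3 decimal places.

PS ≈ 0.089

p₁ = P(outcome | exposed) = 308/2875 = 0.10713
p₀ = P(outcome | unexposed) = 8/408 = 0.019608
Under exogeneity and monotonicity, PS = (p₁ − p₀)/(1 − p₀).
PS = (0.10713 − 0.019608) / 0.98039 ≈ 0.0893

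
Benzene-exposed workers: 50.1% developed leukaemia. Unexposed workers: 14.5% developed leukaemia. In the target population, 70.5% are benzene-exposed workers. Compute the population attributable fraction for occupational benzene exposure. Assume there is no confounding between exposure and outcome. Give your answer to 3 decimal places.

p₁ = 0.501, p₀ = 0.145.
Overall risk P(Y=1) = π·p₁ + (1−π)·p₀ = 0.705×0.501 + 0.295×0.145 = 0.39598.
Under exogeneity, PAF = [P(Y=1) − p₀] / P(Y=1).
PAF = (0.39598 − 0.145) / 0.39598 ≈ 0.6338

PAF ≈ 0.634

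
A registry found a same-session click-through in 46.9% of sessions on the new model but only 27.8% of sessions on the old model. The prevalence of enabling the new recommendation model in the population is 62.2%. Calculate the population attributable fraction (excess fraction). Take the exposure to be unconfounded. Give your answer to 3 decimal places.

PAF ≈ 0.299

p₁ = 0.469, p₀ = 0.278.
Overall risk P(Y=1) = π·p₁ + (1−π)·p₀ = 0.622×0.469 + 0.378×0.278 = 0.3968.
Under exogeneity, PAF = [P(Y=1) − p₀] / P(Y=1).
PAF = (0.3968 − 0.278) / 0.3968 ≈ 0.2994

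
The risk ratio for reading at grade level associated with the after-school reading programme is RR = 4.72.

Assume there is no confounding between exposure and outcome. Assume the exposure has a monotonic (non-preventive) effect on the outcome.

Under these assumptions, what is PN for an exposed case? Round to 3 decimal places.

PN ≈ 0.788

Under exogeneity and monotonicity, PN = (RR − 1) / RR = 1 − 1/RR.
PN = (4.72 − 1) / 4.72 = 3.72 / 4.72 ≈ 0.7881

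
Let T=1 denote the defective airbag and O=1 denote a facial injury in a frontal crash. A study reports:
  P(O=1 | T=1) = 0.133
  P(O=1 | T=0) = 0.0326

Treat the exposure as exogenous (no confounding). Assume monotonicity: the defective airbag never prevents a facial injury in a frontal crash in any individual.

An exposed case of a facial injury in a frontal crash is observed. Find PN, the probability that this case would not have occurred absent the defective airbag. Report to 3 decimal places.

Let p₁ = 0.133, p₀ = 0.0326.
Under exogeneity and monotonicity, PN = (p₁ − p₀) / p₁.
PN = (0.133 − 0.0326) / 0.133 = 0.1004 / 0.133 ≈ 0.7549

PN ≈ 0.755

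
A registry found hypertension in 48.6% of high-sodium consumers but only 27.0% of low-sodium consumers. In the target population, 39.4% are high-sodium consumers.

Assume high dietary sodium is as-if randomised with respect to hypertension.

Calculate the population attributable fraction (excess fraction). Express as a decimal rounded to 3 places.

p₁ = 0.486, p₀ = 0.27.
Overall risk P(Y=1) = π·p₁ + (1−π)·p₀ = 0.394×0.486 + 0.606×0.27 = 0.3551.
Under exogeneity, PAF = [P(Y=1) − p₀] / P(Y=1).
PAF = (0.3551 − 0.27) / 0.3551 ≈ 0.2397

PAF ≈ 0.240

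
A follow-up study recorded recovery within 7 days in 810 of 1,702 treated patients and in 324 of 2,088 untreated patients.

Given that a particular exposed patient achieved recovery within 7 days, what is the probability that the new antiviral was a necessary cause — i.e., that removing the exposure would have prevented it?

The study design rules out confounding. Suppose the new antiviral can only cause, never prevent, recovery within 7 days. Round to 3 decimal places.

PN ≈ 0.674

p₁ = P(outcome | exposed) = 810/1702 = 0.47591
p₀ = P(outcome | unexposed) = 324/2088 = 0.15517
Under exogeneity and monotonicity, PN = (p₁ − p₀) / p₁.
PN = (0.47591 − 0.15517) / 0.47591 = 0.32074 / 0.47591 ≈ 0.6739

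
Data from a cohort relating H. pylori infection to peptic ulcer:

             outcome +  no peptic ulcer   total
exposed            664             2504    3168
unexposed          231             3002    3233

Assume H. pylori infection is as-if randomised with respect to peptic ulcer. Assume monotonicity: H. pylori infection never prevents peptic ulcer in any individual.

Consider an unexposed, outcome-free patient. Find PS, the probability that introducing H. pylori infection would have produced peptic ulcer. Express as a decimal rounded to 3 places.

p₁ = P(outcome | exposed) = 664/3168 = 0.2096
p₀ = P(outcome | unexposed) = 231/3233 = 0.071451
Under exogeneity and monotonicity, PS = (p₁ − p₀)/(1 − p₀).
PS = (0.2096 − 0.071451) / 0.92855 ≈ 0.1488

PS ≈ 0.149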